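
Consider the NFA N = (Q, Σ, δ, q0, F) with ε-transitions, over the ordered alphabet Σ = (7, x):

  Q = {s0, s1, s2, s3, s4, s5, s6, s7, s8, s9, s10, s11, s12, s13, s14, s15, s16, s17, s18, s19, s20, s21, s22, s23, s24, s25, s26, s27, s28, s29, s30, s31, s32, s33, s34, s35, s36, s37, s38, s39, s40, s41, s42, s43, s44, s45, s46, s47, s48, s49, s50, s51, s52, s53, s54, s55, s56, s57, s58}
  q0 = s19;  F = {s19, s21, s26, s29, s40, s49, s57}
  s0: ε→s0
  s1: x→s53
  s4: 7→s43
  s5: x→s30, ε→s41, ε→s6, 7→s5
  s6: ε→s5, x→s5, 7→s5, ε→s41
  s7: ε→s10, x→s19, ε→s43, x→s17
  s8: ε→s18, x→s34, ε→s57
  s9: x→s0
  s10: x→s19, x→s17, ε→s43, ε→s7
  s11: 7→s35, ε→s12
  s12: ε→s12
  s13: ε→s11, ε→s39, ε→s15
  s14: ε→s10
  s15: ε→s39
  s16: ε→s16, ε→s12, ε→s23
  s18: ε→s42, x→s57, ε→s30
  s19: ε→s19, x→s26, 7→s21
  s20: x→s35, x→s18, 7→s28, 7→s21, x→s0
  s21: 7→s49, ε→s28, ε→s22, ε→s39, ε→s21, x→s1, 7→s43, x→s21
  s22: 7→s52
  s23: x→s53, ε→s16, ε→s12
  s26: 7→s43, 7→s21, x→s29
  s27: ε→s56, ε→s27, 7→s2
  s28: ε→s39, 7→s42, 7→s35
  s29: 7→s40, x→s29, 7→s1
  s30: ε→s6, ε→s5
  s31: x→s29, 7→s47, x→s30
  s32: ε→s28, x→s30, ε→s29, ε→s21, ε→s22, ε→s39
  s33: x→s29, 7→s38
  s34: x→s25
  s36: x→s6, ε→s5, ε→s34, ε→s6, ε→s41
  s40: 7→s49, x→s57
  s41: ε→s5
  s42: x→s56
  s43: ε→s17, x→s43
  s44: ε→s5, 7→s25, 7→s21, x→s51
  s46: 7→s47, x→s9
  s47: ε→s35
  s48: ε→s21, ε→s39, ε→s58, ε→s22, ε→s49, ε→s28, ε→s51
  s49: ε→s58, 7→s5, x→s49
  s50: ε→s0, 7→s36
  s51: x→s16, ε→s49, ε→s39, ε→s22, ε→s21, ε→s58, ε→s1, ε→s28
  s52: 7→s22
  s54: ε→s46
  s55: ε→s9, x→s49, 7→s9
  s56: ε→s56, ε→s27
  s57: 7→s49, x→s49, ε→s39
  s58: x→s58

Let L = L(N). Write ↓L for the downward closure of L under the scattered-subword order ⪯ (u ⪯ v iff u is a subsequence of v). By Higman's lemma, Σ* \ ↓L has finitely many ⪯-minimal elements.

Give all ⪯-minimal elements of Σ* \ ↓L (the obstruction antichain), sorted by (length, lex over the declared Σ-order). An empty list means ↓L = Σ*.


A = [777, xx7xx7].

|Q|=59, |F|=7, |δ|=132 (69 ε).
min D↑ (8 st, q0=0, F={5}): 0:7→1,x→2 1:7→3,x→1 2:7→1,x→4 3:7→5,x→3 4:7→6,x→4 5:7→5,x→5 6:7→3,x→7 7:7→3,x→3.
'777': N↓-sim [25, 22, 15, 7] end={s2,s22,s30,s41,s5,s52,s6} ∉↓L; 3/3 single-dels accept.
'xx7xx7': run [25, 24, 23, 20, 14, 8, 4] end={s30,s41,s5,s6} rej; 6/6 single-dels accept.
2 words, ⪯-incomp.


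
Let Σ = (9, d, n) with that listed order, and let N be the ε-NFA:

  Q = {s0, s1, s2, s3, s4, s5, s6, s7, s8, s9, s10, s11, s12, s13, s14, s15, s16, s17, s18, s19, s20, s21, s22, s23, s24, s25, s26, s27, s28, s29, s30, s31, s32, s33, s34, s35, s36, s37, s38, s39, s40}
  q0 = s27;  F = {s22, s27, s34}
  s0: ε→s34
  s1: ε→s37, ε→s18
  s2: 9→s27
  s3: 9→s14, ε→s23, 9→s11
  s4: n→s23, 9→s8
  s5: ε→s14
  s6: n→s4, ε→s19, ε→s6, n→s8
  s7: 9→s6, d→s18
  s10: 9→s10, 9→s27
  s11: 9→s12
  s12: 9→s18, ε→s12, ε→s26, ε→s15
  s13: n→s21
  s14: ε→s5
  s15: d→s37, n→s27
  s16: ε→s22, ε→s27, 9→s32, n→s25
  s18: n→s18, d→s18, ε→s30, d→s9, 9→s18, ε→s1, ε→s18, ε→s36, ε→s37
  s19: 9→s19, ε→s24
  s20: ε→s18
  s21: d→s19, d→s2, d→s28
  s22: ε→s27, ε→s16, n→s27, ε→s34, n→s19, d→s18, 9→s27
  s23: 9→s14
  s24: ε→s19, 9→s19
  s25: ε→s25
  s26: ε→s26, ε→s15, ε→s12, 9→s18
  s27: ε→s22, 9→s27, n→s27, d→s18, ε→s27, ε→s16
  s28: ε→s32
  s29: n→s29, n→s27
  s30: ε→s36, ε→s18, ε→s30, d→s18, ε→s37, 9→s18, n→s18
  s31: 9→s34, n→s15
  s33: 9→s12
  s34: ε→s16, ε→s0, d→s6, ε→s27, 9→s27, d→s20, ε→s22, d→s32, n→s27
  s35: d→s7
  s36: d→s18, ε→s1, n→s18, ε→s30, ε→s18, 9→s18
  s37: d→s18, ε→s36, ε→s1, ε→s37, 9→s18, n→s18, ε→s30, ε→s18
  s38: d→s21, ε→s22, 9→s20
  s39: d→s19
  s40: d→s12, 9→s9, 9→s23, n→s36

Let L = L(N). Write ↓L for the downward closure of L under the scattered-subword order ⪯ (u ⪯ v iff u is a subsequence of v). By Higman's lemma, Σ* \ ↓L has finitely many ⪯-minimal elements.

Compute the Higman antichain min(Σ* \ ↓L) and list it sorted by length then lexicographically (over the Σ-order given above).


A = [d].

|Q|=41, |F|=3, |δ|=112 (49 ε).
min D↑ (2 st, q0=0, F={1}): 0:9→0,d→1,n→0 1:9→1,d→1,n→1 (ε-aug+det+¬).
'd': run [22, 16] end={s1,s14,s18,s19,s20,s23,s24,s30,s32,s36,s37,s4,…} rej; 1/1 single-dels accept.
1 minimals (antichain).


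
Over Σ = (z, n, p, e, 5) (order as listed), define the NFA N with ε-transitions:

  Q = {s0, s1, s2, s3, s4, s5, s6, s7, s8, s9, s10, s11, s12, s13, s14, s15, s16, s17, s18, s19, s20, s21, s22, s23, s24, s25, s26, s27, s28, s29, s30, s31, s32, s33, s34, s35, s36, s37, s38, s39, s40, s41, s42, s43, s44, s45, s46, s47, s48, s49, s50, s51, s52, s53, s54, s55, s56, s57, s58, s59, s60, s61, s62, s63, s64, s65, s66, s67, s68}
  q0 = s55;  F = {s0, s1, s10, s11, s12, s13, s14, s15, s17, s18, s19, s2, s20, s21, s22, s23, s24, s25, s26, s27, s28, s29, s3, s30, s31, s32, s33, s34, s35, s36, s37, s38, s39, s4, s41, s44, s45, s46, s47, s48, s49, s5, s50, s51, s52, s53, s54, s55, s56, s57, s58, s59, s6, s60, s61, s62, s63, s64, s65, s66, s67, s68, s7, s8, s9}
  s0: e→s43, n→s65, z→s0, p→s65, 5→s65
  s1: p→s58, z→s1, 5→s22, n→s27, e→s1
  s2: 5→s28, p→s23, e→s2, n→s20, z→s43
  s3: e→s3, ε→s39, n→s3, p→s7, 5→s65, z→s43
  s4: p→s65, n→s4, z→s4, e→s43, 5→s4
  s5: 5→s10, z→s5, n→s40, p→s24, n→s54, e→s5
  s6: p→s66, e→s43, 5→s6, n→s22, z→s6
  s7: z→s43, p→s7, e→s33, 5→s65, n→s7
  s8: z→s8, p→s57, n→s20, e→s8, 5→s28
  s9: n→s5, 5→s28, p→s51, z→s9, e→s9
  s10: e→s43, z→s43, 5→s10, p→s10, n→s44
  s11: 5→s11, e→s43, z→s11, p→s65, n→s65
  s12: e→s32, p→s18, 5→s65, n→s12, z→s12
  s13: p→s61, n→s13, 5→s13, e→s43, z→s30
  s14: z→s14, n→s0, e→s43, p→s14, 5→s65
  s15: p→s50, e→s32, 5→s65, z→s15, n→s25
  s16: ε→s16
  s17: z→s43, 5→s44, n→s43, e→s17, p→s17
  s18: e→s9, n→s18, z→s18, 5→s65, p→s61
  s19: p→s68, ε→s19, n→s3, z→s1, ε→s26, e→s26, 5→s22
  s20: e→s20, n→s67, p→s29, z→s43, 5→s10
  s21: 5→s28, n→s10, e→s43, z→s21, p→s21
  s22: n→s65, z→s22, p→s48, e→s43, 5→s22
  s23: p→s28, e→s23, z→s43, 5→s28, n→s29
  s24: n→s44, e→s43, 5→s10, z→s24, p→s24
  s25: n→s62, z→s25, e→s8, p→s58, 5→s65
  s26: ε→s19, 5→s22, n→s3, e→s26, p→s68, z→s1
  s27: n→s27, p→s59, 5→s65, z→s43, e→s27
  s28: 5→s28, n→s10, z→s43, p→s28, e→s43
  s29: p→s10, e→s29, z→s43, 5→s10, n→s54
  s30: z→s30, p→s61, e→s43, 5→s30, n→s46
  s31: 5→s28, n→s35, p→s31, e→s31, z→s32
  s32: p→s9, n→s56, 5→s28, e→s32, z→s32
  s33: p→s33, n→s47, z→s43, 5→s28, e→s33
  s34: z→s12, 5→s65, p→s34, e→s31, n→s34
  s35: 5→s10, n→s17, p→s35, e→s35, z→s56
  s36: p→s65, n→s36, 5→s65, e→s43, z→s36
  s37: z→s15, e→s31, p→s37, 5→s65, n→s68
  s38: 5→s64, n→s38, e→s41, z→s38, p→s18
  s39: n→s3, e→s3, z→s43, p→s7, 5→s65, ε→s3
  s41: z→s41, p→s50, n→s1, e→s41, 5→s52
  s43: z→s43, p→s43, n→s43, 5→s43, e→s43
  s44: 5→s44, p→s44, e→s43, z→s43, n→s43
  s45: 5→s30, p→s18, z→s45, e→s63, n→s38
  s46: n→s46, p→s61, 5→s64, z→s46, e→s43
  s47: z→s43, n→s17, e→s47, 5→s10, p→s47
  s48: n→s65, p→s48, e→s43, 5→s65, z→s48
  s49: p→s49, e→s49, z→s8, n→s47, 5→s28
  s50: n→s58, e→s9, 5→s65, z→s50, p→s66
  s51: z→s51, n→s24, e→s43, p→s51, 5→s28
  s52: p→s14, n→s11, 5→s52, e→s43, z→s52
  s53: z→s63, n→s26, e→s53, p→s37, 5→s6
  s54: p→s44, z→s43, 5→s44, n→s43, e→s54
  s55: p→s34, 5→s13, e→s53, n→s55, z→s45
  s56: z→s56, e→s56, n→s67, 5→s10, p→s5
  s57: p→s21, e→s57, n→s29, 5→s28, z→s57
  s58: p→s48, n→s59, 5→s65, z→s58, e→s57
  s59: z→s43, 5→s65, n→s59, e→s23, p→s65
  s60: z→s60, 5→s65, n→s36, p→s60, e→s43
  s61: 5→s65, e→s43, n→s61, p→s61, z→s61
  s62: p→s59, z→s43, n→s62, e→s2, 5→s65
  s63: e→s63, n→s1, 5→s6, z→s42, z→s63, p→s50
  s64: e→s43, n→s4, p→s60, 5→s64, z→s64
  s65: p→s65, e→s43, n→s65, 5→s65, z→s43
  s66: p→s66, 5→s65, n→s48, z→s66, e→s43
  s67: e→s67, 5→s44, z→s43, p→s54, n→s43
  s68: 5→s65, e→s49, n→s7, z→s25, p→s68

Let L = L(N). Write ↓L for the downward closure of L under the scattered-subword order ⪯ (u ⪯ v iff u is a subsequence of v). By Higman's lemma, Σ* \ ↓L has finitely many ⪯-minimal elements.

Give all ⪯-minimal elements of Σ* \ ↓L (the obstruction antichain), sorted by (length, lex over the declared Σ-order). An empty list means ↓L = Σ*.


|Q|=69, |F|=65, |δ|=338 (6 ε).
min D↑ (64 st, q0=0, F={16}): 0:z→1,n→0,p→2,e→3,5→4 1:z→1,n→5,p→6,e→7,5→8 2:z→9,n→2,p→2,e→10,5→11 3:z→7,n→12,p→13,e→3,5→14 4:z→8,n→4,p→15,e→16,5→4 5:z→5,n→5,p→6,e→17,5→18 6:z→6,n→6,p→15,e→19,5→11 7:z→7,n→20,p→21,e→7,5→14 8:z→8,n→22,p→15,e→16,5→8 9:z→9,n→9,p→6,e→23,5→11 10:z→23,n→24,p→10,e→10,5→25 11:z→16,n→11,p→11,e→16,5→11 12:z→20,n→26,p→27,e→12,5→28 13:z→29,n→27,p→13,e→10,5→11 14:z→14,n→28,p→30,e→16,5→14 15:z→15,n→15,p→15,e→16,5→11 16:z→16,n→16,p→16,e→16,5→16 17:z→17,n→20,p→21,e→17,5→31 18:z→18,n→32,p→33,e→16,5→18 19:z→19,n→34,p→35,e→19,5→25 20:z→20,n→36,p→37,e→20,5→28 21:z→21,n→37,p→30,e→19,5→11 22:z→22,n→22,p→15,e→16,5→18 23:z→23,n→38,p→19,e→23,5→25 24:z→38,n→39,p→24,e→24,5→40 25:z→16,n→40,p→25,e→16,5→25 26:z→16,n→26,p→41,e→26,5→11 27:z→42,n→41,p→27,e→43,5→11 28:z→28,n→11,p→44,e→16,5→28 29:z→29,n→42,p→21,e→23,5→11 30:z→30,n→44,p→30,e→16,5→11 31:z→31,n→45,p→46,e→16,5→31 32:z→32,n→32,p→11,e→16,5→32 33:z→33,n→47,p→33,e→16,5→11 34:z→34,n→48,p→49,e→34,5→40 35:z→35,n→49,p→35,e→16,5→25 36:z→16,n→36,p→50,e→36,5→11 37:z→37,n→50,p→44,e→51,5→11 38:z→38,n→52,p→34,e→38,5→40 39:z→16,n→16,p→39,e→39,5→53 40:z→16,n→53,p→40,e→16,5→40 41:z→16,n→41,p→41,e→54,5→11 42:z→42,n→55,p→37,e→56,5→11 43:z→56,n→57,p→43,e→43,5→25 44:z→44,n→11,p→44,e→16,5→11 45:z→45,n→11,p→11,e→16,5→45 46:z→46,n→58,p→46,e→16,5→11 47:z→47,n→47,p→11,e→16,5→11 48:z→16,n→16,p→53,e→48,5→53 49:z→49,n→53,p→49,e→16,5→40 50:z→16,n→50,p→11,e→59,5→11 51:z→51,n→60,p→61,e→51,5→25 52:z→16,n→16,p→48,e→52,5→53 53:z→16,n→16,p→53,e→16,5→53 54:z→16,n→57,p→54,e→54,5→25 55:z→16,n→55,p→50,e→62,5→11 56:z→56,n→63,p→51,e→56,5→25 57:z→16,n→39,p→57,e→57,5→40 58:z→58,n→11,p→11,e→16,5→11 59:z→16,n→60,p→25,e→59,5→25 60:z→16,n→48,p→40,e→60,5→40 61:z→61,n→40,p→61,e→16,5→25 62:z→16,n→63,p→59,e→62,5→25 63:z→16,n→52,p→60,e→63,5→40 [Hopcroft].
'5e': N↓-sim [68, 21, 1] end={s43} — reject; 2/2 single-dels accept.
'p5z': |S_i|=[68, 46, 5, 1] end={s43} rej; 3/3 deletions ∈↓L.
'zppe': N↓-sim [68, 51, 26, 15, 1] end={s43} ∉↓L; 4/4 deletions ∈↓L.
'ennz': |S_i|=[68, 54, 39, 21, 1] end={s43} rej; 4/4 single-dels accept.
'pennn': |S_i|=[68, 46, 26, 14, 6, 1] end={s43} rej; 5/5 single-dels accept.
'zn5npz': |S_i|=[68, 51, 45, 15, 8, 4, 1] end={s43} rej; 6/6 deletions ∈↓L.
6 minimals (antichain).

Antichain: [5e, p5z, zppe, ennz, pennn, zn5npz].


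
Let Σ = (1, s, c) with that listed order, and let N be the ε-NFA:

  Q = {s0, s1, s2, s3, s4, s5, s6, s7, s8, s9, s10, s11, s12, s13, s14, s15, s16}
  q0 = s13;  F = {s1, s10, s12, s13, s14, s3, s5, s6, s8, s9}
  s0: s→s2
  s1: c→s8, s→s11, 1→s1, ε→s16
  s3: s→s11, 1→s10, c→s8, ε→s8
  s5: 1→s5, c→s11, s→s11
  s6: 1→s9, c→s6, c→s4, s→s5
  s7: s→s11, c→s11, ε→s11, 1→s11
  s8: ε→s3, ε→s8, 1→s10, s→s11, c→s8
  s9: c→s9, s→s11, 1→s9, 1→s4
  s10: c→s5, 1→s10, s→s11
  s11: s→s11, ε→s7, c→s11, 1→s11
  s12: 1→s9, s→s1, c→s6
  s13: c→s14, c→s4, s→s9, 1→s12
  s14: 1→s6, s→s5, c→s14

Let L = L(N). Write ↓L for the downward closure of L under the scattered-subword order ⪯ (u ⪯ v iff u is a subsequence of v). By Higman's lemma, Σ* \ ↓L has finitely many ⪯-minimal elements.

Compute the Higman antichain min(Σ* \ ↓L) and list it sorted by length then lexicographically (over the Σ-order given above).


Antichain: [ss, 11s, csc, 1sc1cc].

|Q|=17, |F|=10, |δ|=46 (6 ε).
min D↑ (10 st, q0=0, F={6}): 0:1→1,s→2,c→3 1:1→2,s→4,c→5 2:1→2,s→6,c→2 3:1→5,s→7,c→3 4:1→4,s→6,c→8 5:1→2,s→7,c→5 6:1→6,s→6,c→6 7:1→7,s→6,c→6 8:1→9,s→6,c→8 9:1→9,s→6,c→7 [Hopcroft].
'ss': |S_i|=[14, 10, 2] end={s11,s7} rej; 2/2 del acc.
'11s': N↓-sim [14, 12, 10, 2] end={s11,s7} ∉↓L; 3/3 del acc.
'csc': |S_i|=[14, 10, 3, 2] end={s11,s7} ∉↓L; 3/3 deletions ∈↓L.
'1sc1cc': run [14, 12, 8, 6, 4, 3, 2] end={s11,s7} ∉↓L; 6/6 del acc.
4 minimals (antichain).


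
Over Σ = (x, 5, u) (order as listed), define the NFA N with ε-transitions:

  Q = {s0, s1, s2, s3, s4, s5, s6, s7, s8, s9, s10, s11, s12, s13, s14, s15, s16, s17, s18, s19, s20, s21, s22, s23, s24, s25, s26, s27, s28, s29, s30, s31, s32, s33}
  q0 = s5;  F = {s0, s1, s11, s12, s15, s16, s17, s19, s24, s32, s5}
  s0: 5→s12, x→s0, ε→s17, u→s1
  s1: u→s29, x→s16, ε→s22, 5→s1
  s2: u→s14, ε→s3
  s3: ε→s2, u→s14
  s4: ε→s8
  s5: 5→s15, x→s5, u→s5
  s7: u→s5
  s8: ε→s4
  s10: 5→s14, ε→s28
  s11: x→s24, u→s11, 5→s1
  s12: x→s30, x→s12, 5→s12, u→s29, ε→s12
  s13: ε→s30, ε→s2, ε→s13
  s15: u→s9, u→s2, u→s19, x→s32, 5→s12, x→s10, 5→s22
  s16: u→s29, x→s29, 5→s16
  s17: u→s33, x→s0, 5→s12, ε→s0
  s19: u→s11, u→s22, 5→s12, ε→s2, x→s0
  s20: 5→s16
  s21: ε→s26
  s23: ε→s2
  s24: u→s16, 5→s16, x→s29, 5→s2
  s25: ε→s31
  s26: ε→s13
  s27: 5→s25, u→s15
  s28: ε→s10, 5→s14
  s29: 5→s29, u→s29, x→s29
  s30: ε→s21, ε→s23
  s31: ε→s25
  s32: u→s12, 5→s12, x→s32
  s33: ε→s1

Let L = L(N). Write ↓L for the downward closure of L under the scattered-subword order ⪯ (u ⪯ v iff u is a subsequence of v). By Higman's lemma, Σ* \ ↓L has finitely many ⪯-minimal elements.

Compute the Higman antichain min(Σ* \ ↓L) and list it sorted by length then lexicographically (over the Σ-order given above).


A = [55u, 5xuu, 5uuxx].

|Q|=34, |F|=11, |δ|=73 (22 ε).
min D↑ (11 st, q0=0, F={5}): 0:x→0,5→1,u→0 1:x→2,5→3,u→4 2:x→2,5→3,u→3 3:x→3,5→3,u→5 4:x→6,5→3,u→7 5:x→5,5→5,u→5 6:x→6,5→3,u→8 7:x→9,5→8,u→7 8:x→10,5→8,u→5 9:x→5,5→10,u→10 10:x→5,5→10,u→5.
'55u': run [25, 24, 13, 2] end={s14,s29} — reject; 3/3 single-dels accept.
'5xuu': |S_i|=[25, 24, 20, 14, 2] end={s14,s29} ∉↓L; 4/4 single-dels accept.
'5uuxx': run [25, 24, 20, 10, 6, 1] end={s29} — reject; 5/5 single-dels accept.
3 obstructions.


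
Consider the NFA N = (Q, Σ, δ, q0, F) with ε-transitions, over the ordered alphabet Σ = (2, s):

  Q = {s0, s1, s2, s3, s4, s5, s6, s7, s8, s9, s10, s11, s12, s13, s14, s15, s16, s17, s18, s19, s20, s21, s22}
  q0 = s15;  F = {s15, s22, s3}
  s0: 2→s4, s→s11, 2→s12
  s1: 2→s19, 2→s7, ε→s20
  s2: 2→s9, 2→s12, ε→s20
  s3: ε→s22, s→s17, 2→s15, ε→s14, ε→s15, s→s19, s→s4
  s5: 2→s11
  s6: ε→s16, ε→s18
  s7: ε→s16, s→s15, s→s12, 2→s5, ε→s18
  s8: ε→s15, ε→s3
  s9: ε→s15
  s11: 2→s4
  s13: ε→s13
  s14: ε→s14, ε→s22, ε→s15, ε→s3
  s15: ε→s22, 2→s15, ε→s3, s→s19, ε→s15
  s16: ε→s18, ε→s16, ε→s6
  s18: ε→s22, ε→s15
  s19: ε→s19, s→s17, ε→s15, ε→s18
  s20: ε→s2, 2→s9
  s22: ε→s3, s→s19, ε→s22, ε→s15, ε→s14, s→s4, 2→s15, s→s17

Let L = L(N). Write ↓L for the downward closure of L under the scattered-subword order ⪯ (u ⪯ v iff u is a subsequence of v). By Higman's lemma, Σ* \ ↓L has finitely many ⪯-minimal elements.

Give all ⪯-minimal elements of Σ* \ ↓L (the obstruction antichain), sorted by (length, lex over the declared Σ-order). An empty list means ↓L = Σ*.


|Q|=23, |F|=3, |δ|=57 (33 ε).
min D↑ (1 st, q0=0, F={}): 0:2→0,s→0 [Hopcroft].
L(D↑) = ∅; no obstructions.

Antichain: [].


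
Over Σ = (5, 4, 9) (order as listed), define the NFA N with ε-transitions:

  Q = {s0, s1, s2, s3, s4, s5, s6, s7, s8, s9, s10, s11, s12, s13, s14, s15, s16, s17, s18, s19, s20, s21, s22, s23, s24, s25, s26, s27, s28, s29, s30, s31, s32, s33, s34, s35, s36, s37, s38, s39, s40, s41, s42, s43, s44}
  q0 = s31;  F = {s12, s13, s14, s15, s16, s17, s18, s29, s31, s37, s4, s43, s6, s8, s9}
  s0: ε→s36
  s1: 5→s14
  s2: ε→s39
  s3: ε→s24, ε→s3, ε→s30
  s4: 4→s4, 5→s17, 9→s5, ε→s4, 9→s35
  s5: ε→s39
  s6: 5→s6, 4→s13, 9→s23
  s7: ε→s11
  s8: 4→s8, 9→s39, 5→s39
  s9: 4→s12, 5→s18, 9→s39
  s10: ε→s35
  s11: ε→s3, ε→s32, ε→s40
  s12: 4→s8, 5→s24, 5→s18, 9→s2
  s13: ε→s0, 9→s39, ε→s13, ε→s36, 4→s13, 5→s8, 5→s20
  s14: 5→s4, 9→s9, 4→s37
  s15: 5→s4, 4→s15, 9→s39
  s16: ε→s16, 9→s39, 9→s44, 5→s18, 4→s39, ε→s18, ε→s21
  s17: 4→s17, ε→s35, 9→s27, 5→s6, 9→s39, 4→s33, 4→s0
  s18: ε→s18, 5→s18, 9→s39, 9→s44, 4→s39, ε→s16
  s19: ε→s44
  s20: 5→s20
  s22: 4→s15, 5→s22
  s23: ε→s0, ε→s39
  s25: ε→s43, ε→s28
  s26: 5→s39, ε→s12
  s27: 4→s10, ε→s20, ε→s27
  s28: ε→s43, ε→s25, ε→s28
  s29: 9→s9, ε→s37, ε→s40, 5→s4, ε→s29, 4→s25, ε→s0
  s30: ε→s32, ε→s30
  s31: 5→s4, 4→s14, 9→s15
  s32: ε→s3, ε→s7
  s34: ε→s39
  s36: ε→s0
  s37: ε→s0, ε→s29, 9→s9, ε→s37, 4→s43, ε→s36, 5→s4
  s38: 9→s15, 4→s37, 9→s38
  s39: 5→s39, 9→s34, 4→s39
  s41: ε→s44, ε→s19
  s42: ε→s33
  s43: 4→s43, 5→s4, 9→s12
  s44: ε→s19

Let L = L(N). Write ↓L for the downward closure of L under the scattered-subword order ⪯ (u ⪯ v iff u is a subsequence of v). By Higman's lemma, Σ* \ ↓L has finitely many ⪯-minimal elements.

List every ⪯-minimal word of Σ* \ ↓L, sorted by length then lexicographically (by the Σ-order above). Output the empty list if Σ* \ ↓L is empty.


|Q|=45, |F|=15, |δ|=115 (50 ε).
min D↑ (14 st, q0=0, F={5}): 0:5→1,4→2,9→3 1:5→4,4→1,9→5 2:5→1,4→6,9→7 3:5→1,4→3,9→5 4:5→8,4→4,9→5 5:5→5,4→5,9→5 6:5→1,4→9,9→7 7:5→10,4→11,9→5 8:5→8,4→12,9→5 9:5→1,4→9,9→11 10:5→10,4→5,9→5 11:5→10,4→13,9→5 12:5→13,4→12,9→5 13:5→5,4→13,9→5.
'59': |S_i|=[34, 22, 12] end={s0,s10,s19,s20,s23,s27,s34,s35,s36,s39,s44,s5} ∉↓L; 2/2 single-dels accept.
'99': |S_i|=[34, 26, 13] end={s0,s10,s19,s2,s20,s23,s27,s34,s35,s36,s39,s44,…} rej; 2/2 single-dels accept.
'4954': run [34, 33, 20, 9, 2] end={s34,s39} ∉↓L; 4/4 single-dels accept.
'49445': N↓-sim [34, 33, 20, 13, 3, 2] end={s34,s39} — reject; 5/5 single-dels accept.
'555455': N↓-sim [34, 22, 19, 14, 7, 4, 3] end={s20,s34,s39} rej; 6/6 del acc.
'444945': |S_i|=[34, 33, 32, 28, 19, 5, 2] end={s34,s39} ∉↓L; 6/6 del acc.
6 words, ⪯-incomp.

min(Σ*\↓L) = [59, 99, 4954, 49445, 555455, 444945].


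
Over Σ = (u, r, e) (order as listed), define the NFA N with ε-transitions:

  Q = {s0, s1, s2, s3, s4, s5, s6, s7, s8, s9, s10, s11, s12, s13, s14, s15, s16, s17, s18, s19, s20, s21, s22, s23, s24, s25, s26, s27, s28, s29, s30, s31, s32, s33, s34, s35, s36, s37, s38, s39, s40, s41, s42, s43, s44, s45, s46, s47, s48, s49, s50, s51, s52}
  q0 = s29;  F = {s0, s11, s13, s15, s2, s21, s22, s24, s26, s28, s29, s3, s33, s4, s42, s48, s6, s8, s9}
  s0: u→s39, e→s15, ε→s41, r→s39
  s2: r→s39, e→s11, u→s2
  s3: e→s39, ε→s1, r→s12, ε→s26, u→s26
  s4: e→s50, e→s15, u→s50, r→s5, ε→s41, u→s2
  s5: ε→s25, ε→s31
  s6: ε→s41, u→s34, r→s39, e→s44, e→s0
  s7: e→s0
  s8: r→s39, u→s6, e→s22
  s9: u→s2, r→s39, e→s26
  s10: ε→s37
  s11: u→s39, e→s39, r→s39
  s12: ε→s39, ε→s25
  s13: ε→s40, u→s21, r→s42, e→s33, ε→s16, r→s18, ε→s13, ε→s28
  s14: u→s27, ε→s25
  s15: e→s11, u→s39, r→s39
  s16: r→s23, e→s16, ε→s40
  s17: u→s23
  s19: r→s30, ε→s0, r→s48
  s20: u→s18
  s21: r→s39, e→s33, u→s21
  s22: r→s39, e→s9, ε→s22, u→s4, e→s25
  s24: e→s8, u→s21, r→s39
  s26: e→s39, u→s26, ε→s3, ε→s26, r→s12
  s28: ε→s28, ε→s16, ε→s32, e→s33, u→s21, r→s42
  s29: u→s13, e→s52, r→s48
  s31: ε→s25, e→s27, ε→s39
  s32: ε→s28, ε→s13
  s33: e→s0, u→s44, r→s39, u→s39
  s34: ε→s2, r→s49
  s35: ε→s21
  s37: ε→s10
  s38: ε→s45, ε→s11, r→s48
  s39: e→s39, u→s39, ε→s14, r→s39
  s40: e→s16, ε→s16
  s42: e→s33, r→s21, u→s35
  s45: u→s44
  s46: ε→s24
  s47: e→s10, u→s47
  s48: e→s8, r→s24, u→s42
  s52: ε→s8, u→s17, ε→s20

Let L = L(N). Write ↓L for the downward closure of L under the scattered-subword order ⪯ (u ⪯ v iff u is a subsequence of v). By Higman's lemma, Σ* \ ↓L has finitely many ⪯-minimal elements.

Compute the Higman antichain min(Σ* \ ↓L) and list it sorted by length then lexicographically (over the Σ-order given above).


Antichain: [er, uur, ueu, rrr, euuee, eeeee].

|Q|=53, |F|=19, |δ|=119 (37 ε).
min D↑ (18 st, q0=0, F={9}): 0:u→1,r→2,e→3 1:u→4,r→5,e→6 2:u→5,r→7,e→3 3:u→8,r→9,e→10 4:u→4,r→9,e→6 5:u→4,r→4,e→6 6:u→9,r→9,e→11 7:u→4,r→9,e→3 8:u→12,r→9,e→11 9:u→9,r→9,e→9 10:u→13,r→9,e→14 11:u→9,r→9,e→15 12:u→12,r→9,e→16 13:u→12,r→9,e→15 14:u→12,r→9,e→17 15:u→9,r→9,e→16 16:u→9,r→9,e→9 17:u→17,r→9,e→9.
'er': N↓-sim [41, 32, 9] end={s12,s14,s23,s25,s27,s31,s39,s49,s5} ∉↓L; 2/2 del acc.
'uur': N↓-sim [41, 33, 21, 6] end={s12,s14,s25,s27,s39,s49} rej; 3/3 del acc.
'ueu': run [41, 33, 14, 5] end={s14,s25,s27,s39,s44} rej; 3/3 del acc.
'rrr': run [41, 32, 27, 8] end={s12,s14,s25,s27,s31,s39,s49,s5} rej; 3/3 del acc.
'euuee': |S_i|=[41, 32, 24, 14, 5, 4] end={s14,s25,s27,s39} rej; 5/5 del acc.
'eeeee': run [41, 32, 23, 16, 12, 7] end={s14,s16,s23,s25,s27,s39,s40} rej; 5/5 del acc.
6 obstructions.


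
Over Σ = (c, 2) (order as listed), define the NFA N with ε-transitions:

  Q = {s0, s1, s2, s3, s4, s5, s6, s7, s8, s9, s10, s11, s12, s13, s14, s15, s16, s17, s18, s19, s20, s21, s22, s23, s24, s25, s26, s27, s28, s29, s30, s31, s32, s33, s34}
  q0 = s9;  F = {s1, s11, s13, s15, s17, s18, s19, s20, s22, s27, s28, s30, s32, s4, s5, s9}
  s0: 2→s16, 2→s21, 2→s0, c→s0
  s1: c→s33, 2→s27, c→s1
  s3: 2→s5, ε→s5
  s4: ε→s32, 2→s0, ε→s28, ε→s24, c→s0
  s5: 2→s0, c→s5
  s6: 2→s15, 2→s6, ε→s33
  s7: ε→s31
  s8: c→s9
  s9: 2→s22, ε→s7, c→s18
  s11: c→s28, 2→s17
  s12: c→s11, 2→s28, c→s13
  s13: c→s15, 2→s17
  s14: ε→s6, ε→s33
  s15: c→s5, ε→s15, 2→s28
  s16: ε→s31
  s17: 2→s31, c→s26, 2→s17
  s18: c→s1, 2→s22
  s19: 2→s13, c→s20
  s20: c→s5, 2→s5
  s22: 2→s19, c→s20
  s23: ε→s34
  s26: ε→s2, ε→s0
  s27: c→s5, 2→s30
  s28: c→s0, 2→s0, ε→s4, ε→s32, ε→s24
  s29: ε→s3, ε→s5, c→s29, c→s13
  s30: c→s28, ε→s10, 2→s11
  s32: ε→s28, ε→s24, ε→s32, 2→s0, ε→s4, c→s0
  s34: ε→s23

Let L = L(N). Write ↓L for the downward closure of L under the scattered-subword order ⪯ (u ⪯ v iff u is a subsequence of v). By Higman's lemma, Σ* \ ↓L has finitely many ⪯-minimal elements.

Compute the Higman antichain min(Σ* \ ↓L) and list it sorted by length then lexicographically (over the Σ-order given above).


|Q|=35, |F|=16, |δ|=72 (25 ε).
min D↑ (15 st, q0=0, F={10}): 0:c→1,2→2 1:c→3,2→2 2:c→4,2→5 3:c→3,2→6 4:c→7,2→7 5:c→4,2→8 6:c→7,2→9 7:c→7,2→10 8:c→11,2→12 9:c→13,2→14 10:c→10,2→10 11:c→7,2→13 12:c→10,2→12 13:c→10,2→10 14:c→13,2→12 (ε-aug+det+¬).
'2cc2': run [26, 21, 13, 5, 4] end={s0,s16,s21,s31} rej; 4/4 del acc.
'2c22': |S_i|=[26, 21, 13, 9, 4] end={s0,s16,s21,s31} ∉↓L; 4/4 del acc.
'cc2c2': run [26, 24, 20, 16, 11, 4] end={s0,s16,s21,s31} — reject; 5/5 single-dels accept.
'2222c': |S_i|=[26, 21, 19, 15, 11, 6] end={s0,s16,s2,s21,s26,s31} ∉↓L; 5/5 single-dels accept.
'cc22cc': N↓-sim [26, 24, 20, 16, 14, 10, 4] end={s0,s16,s21,s31} ∉↓L; 6/6 single-dels accept.
5 words, ⪯-incomp.

min(Σ*\↓L) = [2cc2, 2c22, cc2c2, 2222c, cc22cc].


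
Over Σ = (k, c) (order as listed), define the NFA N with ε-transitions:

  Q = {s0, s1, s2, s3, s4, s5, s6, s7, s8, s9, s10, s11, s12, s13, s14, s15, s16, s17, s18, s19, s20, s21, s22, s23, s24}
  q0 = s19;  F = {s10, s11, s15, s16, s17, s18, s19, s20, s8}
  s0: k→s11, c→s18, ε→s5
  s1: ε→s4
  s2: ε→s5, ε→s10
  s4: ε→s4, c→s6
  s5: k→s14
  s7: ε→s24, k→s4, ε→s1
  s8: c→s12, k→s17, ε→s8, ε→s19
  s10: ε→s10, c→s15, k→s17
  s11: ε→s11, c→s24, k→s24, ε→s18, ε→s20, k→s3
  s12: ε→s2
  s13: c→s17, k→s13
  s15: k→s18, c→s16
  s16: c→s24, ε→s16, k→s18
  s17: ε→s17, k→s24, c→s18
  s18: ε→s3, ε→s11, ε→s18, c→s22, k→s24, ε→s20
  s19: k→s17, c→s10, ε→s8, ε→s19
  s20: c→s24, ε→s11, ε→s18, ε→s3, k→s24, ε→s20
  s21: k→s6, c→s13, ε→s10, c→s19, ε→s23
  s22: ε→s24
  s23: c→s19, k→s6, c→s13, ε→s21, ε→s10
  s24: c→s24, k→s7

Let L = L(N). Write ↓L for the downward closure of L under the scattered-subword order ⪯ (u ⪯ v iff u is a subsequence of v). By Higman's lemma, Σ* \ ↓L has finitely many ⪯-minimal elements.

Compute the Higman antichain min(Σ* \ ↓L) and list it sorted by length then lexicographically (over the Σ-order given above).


min(Σ*\↓L) = [kk, kcc, cckc, cccc].

|Q|=25, |F|=9, |δ|=65 (31 ε).
min D↑ (7 st, q0=0, F={3}): 0:k→1,c→2 1:k→3,c→4 2:k→1,c→5 3:k→3,c→3 4:k→3,c→3 5:k→4,c→6 6:k→4,c→3.
'kk': run [20, 12, 6] end={s1,s24,s3,s4,s6,s7} ∉↓L; 2/2 del acc.
'kcc': N↓-sim [20, 12, 10, 6] end={s1,s22,s24,s4,s6,s7} rej; 3/3 deletions ∈↓L.
'cckc': run [20, 18, 12, 10, 6] end={s1,s22,s24,s4,s6,s7} — reject; 4/4 del acc.
'cccc': run [20, 18, 12, 11, 6] end={s1,s22,s24,s4,s6,s7} ∉↓L; 4/4 deletions ∈↓L.
4 minimals (antichain).


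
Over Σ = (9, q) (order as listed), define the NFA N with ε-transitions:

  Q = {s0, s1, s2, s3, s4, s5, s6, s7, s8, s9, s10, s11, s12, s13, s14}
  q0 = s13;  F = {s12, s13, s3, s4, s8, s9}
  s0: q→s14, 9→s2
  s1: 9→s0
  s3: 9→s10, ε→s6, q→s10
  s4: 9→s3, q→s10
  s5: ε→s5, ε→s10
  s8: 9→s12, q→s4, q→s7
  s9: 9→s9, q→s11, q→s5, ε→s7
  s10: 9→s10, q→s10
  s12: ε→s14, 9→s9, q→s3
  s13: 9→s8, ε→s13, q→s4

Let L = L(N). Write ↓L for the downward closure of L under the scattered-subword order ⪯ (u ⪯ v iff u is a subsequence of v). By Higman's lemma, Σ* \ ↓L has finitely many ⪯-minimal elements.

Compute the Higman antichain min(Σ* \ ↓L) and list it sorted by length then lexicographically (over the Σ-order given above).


min(Σ*\↓L) = [qq, q99, 999q, 99q9].

|Q|=15, |F|=6, |δ|=25 (6 ε).
min D↑ (7 st, q0=0, F={5}): 0:9→1,q→2 1:9→3,q→2 2:9→4,q→5 3:9→6,q→4 4:9→5,q→5 5:9→5,q→5 6:9→6,q→5 (ε-aug+det+¬).
'qq': run [12, 7, 1] end={s10} ∉↓L; 2/2 del acc.
'q99': N↓-sim [12, 7, 3, 1] end={s10} ∉↓L; 3/3 deletions ∈↓L.
'999q': |S_i|=[12, 11, 9, 5, 3] end={s10,s11,s5} rej; 4/4 deletions ∈↓L.
'99q9': |S_i|=[12, 11, 9, 5, 1] end={s10} rej; 4/4 deletions ∈↓L.
4 words, ⪯-incomp.


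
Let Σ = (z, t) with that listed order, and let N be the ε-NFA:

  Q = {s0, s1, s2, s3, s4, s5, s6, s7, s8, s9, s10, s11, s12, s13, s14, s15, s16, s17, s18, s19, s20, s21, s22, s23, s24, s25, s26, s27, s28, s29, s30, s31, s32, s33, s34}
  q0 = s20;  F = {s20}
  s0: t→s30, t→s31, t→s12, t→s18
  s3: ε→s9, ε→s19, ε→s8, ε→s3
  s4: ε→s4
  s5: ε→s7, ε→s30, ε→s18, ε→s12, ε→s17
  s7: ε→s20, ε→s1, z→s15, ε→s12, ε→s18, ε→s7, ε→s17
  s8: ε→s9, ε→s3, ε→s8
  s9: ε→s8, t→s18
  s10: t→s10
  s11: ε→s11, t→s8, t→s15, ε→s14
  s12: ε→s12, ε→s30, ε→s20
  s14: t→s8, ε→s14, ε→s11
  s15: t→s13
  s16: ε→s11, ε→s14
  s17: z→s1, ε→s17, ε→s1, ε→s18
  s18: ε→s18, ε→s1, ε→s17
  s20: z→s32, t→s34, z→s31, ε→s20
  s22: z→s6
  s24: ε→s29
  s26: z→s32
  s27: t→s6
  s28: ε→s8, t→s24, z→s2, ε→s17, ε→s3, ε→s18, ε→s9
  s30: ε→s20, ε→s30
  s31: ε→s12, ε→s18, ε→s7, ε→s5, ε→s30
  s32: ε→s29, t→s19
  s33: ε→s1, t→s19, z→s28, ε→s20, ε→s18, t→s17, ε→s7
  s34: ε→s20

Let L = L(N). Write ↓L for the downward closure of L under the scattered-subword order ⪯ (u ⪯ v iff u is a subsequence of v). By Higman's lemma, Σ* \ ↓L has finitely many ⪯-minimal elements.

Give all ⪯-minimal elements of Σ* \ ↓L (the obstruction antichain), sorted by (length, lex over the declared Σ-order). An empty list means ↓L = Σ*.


|Q|=35, |F|=1, |δ|=79 (55 ε).
min D↑ (1 st, q0=0, F={}): 0:z→0,t→0 (ε-aug+det+¬).
L(D↑) = ∅ ⇒ ↓L = Σ*.

A = [].


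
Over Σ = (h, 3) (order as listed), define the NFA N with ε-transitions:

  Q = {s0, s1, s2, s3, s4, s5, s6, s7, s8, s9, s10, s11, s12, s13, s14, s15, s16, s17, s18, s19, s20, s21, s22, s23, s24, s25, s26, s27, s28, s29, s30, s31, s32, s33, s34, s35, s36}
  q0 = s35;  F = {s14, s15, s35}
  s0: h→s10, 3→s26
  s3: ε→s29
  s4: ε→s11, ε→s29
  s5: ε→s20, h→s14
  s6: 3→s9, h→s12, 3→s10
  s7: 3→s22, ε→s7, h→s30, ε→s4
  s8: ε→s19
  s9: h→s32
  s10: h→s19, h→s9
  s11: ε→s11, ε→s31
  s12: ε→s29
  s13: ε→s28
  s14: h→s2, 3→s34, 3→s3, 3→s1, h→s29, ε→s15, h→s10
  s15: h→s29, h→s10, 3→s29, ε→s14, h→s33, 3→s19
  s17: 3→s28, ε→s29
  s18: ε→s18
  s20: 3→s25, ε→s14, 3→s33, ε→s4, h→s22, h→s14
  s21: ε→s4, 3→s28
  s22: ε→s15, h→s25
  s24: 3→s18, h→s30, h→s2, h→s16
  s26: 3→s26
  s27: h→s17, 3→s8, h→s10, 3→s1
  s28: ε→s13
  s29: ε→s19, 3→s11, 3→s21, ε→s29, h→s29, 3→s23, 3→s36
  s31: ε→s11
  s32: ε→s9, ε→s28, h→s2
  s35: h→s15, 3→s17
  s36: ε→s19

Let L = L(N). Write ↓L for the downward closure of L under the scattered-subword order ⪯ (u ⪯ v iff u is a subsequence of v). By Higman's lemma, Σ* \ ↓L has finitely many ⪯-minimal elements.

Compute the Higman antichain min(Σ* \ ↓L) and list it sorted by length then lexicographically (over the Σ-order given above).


min(Σ*\↓L) = [3, hh].

|Q|=37, |F|=3, |δ|=72 (26 ε).
min D↑ (3 st, q0=0, F={2}): 0:h→1,3→2 1:h→2,3→2 2:h→2,3→2 (ε-aug+det+¬).
'3': |S_i|=[22, 14] end={s1,s11,s13,s17,s19,s21,s23,s28,s29,s3,s31,s34,…} ∉↓L; 1/1 del acc.
'hh': run [22, 20, 15] end={s10,s11,s13,s19,s2,s21,s23,s28,s29,s31,s32,s33,…} — reject; 2/2 deletions ∈↓L.
2 words, ⪯-incomp.


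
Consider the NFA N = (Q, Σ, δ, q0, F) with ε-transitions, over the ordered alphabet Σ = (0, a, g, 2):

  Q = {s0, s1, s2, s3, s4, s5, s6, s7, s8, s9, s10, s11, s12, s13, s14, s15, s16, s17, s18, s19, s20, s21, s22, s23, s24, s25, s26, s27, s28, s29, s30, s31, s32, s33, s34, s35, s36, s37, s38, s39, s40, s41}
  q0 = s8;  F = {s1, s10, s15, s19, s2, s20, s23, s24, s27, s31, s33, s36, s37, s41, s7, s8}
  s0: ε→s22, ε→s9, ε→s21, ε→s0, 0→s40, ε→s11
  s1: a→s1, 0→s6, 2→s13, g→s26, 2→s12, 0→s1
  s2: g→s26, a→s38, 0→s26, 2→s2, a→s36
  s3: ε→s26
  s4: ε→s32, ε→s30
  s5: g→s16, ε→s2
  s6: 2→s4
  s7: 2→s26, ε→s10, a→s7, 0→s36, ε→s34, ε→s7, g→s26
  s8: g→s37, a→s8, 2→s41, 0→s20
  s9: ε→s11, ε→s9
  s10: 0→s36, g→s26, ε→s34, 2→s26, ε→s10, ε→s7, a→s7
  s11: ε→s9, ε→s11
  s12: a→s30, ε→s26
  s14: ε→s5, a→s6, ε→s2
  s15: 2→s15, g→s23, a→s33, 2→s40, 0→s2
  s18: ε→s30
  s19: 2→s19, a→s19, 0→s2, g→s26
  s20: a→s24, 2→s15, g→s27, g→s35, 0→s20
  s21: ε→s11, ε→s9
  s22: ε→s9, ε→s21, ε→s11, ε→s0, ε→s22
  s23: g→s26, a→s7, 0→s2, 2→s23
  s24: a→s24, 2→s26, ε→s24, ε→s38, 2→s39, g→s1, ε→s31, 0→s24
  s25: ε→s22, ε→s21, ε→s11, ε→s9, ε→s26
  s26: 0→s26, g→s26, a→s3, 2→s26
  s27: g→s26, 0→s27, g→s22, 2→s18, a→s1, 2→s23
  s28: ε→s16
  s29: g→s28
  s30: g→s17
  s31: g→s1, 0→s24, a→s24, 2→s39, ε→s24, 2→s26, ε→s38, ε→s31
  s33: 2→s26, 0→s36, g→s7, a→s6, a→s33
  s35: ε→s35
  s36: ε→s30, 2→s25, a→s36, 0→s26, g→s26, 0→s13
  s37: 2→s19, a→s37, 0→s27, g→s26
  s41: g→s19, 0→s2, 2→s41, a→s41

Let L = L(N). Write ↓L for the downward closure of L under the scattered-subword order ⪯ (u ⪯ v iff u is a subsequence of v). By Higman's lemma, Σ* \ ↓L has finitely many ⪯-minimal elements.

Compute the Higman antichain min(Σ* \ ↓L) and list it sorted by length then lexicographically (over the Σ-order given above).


|Q|=42, |F|=16, |δ|=130 (44 ε).
min D↑ (15 st, q0=0, F={7}): 0:0→1,a→0,g→2,2→3 1:0→1,a→4,g→5,2→6 2:0→5,a→2,g→7,2→8 3:0→9,a→3,g→8,2→3 4:0→4,a→4,g→10,2→7 5:0→5,a→10,g→7,2→11 6:0→9,a→12,g→11,2→6 7:0→7,a→7,g→7,2→7 8:0→9,a→8,g→7,2→8 9:0→7,a→13,g→7,2→9 10:0→10,a→10,g→7,2→7 11:0→9,a→14,g→7,2→11 12:0→13,a→12,g→14,2→7 13:0→7,a→13,g→7,2→7 14:0→13,a→14,g→7,2→7 (ε-aug+det+¬).
'gg': run [37, 29, 9] end={s0,s11,s17,s21,s22,s26,s3,s40,s9} ∉↓L; 2/2 deletions ∈↓L.
'0a2': run [37, 33, 26, 16] end={s0,s11,s12,s13,s17,s21,s22,s25,s26,s3,s30,s32,…} — reject; 3/3 single-dels accept.
'200': |S_i|=[37, 29, 15, 4] end={s13,s26,s3,s40} rej; 3/3 del acc.
'20g': run [37, 29, 15, 3] end={s17,s26,s3} rej; 3/3 deletions ∈↓L.
4 minimals (antichain).

min(Σ*\↓L) = [gg, 0a2, 200, 20g].


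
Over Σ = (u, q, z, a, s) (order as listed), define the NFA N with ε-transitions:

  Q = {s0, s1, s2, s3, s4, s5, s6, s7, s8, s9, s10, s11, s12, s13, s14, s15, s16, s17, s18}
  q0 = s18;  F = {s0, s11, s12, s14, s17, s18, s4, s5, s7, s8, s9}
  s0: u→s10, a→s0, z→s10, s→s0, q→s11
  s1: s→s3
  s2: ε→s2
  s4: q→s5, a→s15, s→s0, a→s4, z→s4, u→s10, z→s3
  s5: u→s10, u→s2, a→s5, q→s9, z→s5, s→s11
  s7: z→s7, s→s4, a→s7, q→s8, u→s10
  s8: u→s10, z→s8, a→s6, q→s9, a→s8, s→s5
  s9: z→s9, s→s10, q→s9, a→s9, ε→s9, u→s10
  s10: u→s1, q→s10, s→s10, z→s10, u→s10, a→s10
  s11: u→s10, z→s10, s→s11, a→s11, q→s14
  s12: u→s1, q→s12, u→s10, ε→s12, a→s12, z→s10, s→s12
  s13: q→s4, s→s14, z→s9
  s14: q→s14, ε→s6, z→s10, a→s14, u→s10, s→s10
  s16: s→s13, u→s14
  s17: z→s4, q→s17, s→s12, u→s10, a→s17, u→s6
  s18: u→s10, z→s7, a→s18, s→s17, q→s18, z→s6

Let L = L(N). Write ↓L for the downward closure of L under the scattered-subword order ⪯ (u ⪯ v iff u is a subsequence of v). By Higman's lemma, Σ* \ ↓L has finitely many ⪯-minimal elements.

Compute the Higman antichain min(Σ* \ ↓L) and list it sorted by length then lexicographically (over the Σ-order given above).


Antichain: [u, ssz, zqqs].

|Q|=19, |F|=11, |δ|=78 (4 ε).
min D↑ (12 st, q0=0, F={1}): 0:u→1,q→0,z→2,a→0,s→3 1:u→1,q→1,z→1,a→1,s→1 2:u→1,q→4,z→2,a→2,s→5 3:u→1,q→3,z→5,a→3,s→6 4:u→1,q→7,z→4,a→4,s→8 5:u→1,q→8,z→5,a→5,s→9 6:u→1,q→6,z→1,a→6,s→6 7:u→1,q→7,z→7,a→7,s→1 8:u→1,q→7,z→8,a→8,s→10 9:u→1,q→10,z→1,a→9,s→9 10:u→1,q→11,z→1,a→10,s→10 11:u→1,q→11,z→1,a→11,s→1 [Hopcroft].
'u': N↓-sim [17, 5] end={s1,s10,s2,s3,s6} rej; 1/1 single-dels accept.
'ssz': run [17, 14, 8, 3] end={s1,s10,s3} ∉↓L; 3/3 deletions ∈↓L.
'zqqs': run [17, 14, 10, 6, 3] end={s1,s10,s3} rej; 4/4 single-dels accept.
3 obstructions.


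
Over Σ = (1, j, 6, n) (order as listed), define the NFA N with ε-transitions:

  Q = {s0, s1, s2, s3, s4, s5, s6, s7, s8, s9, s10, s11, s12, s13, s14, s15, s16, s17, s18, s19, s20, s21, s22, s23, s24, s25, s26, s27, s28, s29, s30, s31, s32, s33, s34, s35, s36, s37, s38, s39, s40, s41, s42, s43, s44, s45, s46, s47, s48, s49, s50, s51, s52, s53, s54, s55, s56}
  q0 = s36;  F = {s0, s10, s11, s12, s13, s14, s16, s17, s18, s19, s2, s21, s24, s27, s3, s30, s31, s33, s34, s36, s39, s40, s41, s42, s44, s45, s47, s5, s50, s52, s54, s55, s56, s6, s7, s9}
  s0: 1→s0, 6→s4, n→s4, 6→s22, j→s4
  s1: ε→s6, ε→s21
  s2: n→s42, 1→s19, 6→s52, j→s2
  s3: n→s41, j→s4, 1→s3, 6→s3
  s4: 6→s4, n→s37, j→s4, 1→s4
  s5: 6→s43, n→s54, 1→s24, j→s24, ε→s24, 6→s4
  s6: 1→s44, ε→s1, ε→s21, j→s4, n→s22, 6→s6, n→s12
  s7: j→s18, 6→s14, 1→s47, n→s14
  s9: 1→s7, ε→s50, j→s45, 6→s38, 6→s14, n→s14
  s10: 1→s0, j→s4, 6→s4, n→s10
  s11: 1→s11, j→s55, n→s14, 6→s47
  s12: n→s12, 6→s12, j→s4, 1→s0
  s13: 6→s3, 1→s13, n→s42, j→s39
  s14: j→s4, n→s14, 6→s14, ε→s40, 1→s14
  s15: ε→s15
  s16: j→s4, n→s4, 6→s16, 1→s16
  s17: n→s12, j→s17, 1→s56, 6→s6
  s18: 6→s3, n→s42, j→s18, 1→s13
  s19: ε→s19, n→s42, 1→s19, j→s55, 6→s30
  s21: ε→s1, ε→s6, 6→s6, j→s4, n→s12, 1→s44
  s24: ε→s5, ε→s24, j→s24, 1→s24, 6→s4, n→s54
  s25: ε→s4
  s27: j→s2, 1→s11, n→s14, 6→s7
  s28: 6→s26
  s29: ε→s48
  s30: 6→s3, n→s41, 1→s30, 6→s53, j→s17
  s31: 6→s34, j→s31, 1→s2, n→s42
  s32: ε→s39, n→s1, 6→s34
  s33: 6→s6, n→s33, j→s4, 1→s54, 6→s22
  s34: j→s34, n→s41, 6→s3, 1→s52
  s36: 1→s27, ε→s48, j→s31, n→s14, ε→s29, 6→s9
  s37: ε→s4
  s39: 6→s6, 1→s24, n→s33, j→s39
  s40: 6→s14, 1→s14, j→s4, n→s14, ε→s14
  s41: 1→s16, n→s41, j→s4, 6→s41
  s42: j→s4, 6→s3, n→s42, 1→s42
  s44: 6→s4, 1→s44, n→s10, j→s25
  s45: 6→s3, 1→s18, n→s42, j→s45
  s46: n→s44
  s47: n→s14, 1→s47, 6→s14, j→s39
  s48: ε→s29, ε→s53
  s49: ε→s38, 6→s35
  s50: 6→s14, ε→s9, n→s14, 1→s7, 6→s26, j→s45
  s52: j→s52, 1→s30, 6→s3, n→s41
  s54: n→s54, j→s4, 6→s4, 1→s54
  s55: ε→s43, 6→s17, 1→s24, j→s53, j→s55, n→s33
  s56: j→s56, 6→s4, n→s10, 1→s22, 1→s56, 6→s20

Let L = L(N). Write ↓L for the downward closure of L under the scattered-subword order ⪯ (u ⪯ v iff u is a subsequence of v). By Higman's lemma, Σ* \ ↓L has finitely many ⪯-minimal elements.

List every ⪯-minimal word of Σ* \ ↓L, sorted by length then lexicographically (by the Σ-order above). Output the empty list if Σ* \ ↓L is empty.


|Q|=57, |F|=36, |δ|=188 (25 ε).
min D↑ (33 st, q0=0, F={11}): 0:1→1,j→2,6→3,n→4 1:1→5,j→6,6→7,n→4 2:1→6,j→2,6→8,n→9 3:1→7,j→10,6→4,n→4 4:1→4,j→11,6→4,n→4 5:1→5,j→12,6→13,n→4 6:1→14,j→6,6→15,n→9 7:1→13,j→16,6→4,n→4 8:1→15,j→8,6→17,n→18 9:1→9,j→11,6→17,n→9 10:1→16,j→10,6→17,n→9 11:1→11,j→11,6→11,n→11 12:1→19,j→12,6→20,n→21 13:1→13,j→22,6→4,n→4 14:1→14,j→12,6→23,n→9 15:1→23,j→15,6→17,n→18 16:1→24,j→16,6→17,n→9 17:1→17,j→11,6→17,n→18 18:1→25,j→11,6→18,n→18 19:1→19,j→19,6→11,n→26 20:1→27,j→20,6→28,n→29 21:1→26,j→11,6→28,n→21 22:1→19,j→22,6→28,n→21 23:1→23,j→20,6→17,n→18 24:1→24,j→22,6→17,n→9 25:1→25,j→11,6→25,n→11 26:1→26,j→11,6→11,n→26 27:1→27,j→27,6→11,n→30 28:1→31,j→11,6→28,n→29 29:1→32,j→11,6→29,n→29 30:1→32,j→11,6→11,n→30 31:1→31,j→11,6→11,n→30 32:1→32,j→11,6→11,n→11 [Hopcroft].
'nj': |S_i|=[48, 19, 3] end={s25,s37,s4} rej; 2/2 deletions ∈↓L.
'66j': N↓-sim [48, 39, 21, 3] end={s25,s37,s4} — reject; 3/3 single-dels accept.
'11j16': N↓-sim [48, 38, 33, 22, 13, 5] end={s20,s22,s37,s4,s43} rej; 5/5 single-dels accept.
'j6n1n': |S_i|=[48, 35, 22, 8, 5, 2] end={s37,s4} ∉↓L; 5/5 single-dels accept.
4 obstructions.

Antichain: [nj, 66j, 11j16, j6n1n].
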